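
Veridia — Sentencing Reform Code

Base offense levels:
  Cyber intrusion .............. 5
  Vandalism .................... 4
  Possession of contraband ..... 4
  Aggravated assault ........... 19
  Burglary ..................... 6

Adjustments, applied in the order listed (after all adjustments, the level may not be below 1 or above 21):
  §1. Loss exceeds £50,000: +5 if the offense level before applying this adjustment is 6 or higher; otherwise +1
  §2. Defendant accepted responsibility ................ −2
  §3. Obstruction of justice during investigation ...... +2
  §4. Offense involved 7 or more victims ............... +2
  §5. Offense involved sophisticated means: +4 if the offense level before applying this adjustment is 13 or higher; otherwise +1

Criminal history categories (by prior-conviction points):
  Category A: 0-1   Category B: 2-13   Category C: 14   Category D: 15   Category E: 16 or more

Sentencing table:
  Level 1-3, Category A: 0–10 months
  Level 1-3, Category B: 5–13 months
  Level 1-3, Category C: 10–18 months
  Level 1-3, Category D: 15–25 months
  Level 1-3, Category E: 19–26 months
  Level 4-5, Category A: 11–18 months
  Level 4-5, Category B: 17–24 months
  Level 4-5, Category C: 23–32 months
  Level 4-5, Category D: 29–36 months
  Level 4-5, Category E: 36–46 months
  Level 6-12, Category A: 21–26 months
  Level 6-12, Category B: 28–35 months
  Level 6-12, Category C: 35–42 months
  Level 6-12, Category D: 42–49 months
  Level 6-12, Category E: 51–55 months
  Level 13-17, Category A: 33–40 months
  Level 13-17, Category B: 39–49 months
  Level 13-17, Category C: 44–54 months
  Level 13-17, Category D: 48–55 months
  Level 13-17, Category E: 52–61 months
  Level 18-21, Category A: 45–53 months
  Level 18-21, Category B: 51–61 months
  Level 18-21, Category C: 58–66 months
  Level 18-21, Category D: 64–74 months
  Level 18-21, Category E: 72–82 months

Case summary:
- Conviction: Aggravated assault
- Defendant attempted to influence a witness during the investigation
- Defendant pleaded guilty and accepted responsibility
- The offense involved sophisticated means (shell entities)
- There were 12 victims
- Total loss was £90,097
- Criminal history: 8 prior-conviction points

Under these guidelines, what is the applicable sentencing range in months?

Base offense level for aggravated assault: 19.
§1 applies (level before this adjustment is 19 ≥ 6, so +5): 19 + 5 = 24.
§2 applies: 24 − 2 = 22.
§3 applies: 22 + 2 = 24.
§4 applies: 24 + 2 = 26.
§5 applies (level before this adjustment is 26 ≥ 13, so +4): 26 + 4 = 30.
Level 30 exceeds the maximum of 21; capped at 21.
Final offense level: 21.
Criminal history: 8 prior points → Category B (2-13).
Level 21 falls in the 18-21 band.
Grid: Level 18-21 × Category B = 51-61 months.

51-61 months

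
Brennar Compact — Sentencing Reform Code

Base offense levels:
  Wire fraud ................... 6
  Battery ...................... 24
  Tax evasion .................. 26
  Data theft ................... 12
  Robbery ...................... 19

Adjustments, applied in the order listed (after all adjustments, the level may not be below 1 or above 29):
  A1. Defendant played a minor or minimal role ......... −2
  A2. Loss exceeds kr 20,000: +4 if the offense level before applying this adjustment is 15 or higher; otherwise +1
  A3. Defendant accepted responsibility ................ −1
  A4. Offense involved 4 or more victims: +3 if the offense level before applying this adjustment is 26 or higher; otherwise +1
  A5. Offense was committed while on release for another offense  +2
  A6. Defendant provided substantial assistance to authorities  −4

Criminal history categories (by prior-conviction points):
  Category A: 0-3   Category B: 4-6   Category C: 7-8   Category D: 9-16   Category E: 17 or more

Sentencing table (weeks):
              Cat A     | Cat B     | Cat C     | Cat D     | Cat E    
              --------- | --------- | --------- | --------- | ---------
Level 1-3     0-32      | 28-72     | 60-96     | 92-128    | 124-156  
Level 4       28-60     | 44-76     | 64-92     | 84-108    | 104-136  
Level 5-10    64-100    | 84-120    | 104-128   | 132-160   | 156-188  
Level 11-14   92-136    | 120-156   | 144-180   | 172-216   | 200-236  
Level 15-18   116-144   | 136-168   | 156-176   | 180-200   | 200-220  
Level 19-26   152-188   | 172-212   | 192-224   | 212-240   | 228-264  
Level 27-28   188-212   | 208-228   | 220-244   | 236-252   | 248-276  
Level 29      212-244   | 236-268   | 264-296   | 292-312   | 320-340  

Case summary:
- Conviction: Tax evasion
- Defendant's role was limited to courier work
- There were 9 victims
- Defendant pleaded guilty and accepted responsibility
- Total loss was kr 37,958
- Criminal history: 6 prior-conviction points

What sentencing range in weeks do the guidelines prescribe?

236-268 weeks

Base offense level for tax evasion: 26.
A1 applies: 26 − 2 = 24.
A2 applies (level before this adjustment is 24 ≥ 15, so +4): 24 + 4 = 28.
A3 applies: 28 − 1 = 27.
A4 applies (level before this adjustment is 27 ≥ 26, so +3): 27 + 3 = 30.
A5 does not apply.
A6 does not apply.
Level 30 exceeds the maximum of 29; capped at 29.
Final offense level: 29.
Criminal history: 6 prior points → Category B (4-6).
Level 29 falls in the 29 band.
Grid: Level 29 × Category B = 236-268 weeks.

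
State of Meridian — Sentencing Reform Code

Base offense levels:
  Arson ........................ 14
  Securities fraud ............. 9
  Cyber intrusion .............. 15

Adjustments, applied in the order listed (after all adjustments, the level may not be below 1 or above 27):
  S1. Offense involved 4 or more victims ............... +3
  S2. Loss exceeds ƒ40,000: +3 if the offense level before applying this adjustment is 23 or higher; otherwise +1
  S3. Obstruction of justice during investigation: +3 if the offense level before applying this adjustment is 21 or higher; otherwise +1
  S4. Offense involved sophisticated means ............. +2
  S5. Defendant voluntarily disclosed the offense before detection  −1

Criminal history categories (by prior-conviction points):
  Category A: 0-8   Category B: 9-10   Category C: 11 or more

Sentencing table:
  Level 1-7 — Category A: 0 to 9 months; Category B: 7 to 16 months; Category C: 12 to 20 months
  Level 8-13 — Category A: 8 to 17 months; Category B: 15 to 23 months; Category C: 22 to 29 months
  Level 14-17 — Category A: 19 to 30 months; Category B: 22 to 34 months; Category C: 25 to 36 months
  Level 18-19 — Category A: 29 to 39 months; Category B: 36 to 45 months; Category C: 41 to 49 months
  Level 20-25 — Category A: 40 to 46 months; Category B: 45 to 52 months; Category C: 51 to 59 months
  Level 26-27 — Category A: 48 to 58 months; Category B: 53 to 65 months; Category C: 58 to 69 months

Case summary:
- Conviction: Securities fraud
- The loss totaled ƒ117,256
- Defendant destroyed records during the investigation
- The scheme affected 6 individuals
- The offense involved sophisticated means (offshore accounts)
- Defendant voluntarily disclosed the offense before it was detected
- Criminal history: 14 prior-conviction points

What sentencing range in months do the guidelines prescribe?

25-36 months

Base offense level for securities fraud: 9.
S1 applies: 9 + 3 = 12.
S2 applies (level before this adjustment is 12 < 23, so +1): 12 + 1 = 13.
S3 applies (level before this adjustment is 13 < 21, so +1): 13 + 1 = 14.
S4 applies: 14 + 2 = 16.
S5 applies: 16 − 1 = 15.
Final offense level: 15.
Criminal history: 14 prior points → Category C (11+).
Level 15 falls in the 14-17 band.
Grid: Level 14-17 × Category C = 25-36 months.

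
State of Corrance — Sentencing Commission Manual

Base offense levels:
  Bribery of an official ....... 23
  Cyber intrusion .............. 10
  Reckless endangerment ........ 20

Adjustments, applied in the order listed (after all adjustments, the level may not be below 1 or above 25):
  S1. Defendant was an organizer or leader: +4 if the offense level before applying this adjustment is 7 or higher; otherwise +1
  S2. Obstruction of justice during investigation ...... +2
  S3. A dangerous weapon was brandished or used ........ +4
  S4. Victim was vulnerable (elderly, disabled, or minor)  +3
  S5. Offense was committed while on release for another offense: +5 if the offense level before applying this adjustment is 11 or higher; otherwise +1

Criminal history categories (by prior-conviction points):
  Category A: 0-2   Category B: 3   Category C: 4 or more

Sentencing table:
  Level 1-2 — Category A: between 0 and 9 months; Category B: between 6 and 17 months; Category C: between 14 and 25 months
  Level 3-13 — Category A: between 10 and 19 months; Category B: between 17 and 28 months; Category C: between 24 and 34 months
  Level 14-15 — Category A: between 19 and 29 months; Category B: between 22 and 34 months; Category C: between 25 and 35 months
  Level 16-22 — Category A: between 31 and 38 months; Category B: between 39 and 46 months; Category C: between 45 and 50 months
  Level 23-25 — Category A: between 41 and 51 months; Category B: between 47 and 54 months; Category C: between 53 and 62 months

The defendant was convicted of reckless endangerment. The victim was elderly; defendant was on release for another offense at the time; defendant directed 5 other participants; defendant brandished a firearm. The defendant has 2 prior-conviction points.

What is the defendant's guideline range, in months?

41-51 months

Base offense level for reckless endangerment: 20.
S1 applies (level before this adjustment is 20 ≥ 7, so +4): 20 + 4 = 24.
S2 does not apply.
S3 applies: 24 + 4 = 28.
S4 applies: 28 + 3 = 31.
S5 applies (level before this adjustment is 31 ≥ 11, so +5): 31 + 5 = 36.
Level 36 exceeds the maximum of 25; capped at 25.
Final offense level: 25.
Criminal history: 2 prior points → Category A (0-2).
Level 25 falls in the 23-25 band.
Grid: Level 23-25 × Category A = 41-51 months.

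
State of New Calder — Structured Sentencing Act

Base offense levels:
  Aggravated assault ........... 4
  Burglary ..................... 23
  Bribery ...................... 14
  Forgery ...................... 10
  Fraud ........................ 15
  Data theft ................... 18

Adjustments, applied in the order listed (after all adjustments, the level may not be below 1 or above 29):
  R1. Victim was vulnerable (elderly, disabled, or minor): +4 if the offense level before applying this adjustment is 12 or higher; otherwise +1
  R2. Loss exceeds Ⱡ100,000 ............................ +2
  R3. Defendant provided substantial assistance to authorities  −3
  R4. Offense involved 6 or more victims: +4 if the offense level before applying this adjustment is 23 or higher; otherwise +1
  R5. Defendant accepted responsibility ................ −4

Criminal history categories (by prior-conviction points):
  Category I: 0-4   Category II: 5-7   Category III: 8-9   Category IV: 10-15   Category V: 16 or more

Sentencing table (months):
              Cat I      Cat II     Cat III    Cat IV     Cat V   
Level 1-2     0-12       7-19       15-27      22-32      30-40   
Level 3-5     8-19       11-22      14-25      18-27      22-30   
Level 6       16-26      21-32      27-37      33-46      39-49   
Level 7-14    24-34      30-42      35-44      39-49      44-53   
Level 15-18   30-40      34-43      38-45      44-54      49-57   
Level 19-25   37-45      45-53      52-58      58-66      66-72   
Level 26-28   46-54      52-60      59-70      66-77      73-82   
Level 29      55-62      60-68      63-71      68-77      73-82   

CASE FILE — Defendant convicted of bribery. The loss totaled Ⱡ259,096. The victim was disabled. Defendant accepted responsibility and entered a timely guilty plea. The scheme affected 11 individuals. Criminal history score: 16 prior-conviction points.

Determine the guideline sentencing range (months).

Base offense level for bribery: 14.
R1 applies (level before this adjustment is 14 ≥ 12, so +4): 14 + 4 = 18.
R2 applies: 18 + 2 = 20.
R3 does not apply.
R4 applies (level before this adjustment is 20 < 23, so +1): 20 + 1 = 21.
R5 applies: 21 − 4 = 17.
Final offense level: 17.
Criminal history: 16 prior points → Category V (16+).
Level 17 falls in the 15-18 band.
Grid: Level 15-18 × Category V = 49-57 months.

49-57 months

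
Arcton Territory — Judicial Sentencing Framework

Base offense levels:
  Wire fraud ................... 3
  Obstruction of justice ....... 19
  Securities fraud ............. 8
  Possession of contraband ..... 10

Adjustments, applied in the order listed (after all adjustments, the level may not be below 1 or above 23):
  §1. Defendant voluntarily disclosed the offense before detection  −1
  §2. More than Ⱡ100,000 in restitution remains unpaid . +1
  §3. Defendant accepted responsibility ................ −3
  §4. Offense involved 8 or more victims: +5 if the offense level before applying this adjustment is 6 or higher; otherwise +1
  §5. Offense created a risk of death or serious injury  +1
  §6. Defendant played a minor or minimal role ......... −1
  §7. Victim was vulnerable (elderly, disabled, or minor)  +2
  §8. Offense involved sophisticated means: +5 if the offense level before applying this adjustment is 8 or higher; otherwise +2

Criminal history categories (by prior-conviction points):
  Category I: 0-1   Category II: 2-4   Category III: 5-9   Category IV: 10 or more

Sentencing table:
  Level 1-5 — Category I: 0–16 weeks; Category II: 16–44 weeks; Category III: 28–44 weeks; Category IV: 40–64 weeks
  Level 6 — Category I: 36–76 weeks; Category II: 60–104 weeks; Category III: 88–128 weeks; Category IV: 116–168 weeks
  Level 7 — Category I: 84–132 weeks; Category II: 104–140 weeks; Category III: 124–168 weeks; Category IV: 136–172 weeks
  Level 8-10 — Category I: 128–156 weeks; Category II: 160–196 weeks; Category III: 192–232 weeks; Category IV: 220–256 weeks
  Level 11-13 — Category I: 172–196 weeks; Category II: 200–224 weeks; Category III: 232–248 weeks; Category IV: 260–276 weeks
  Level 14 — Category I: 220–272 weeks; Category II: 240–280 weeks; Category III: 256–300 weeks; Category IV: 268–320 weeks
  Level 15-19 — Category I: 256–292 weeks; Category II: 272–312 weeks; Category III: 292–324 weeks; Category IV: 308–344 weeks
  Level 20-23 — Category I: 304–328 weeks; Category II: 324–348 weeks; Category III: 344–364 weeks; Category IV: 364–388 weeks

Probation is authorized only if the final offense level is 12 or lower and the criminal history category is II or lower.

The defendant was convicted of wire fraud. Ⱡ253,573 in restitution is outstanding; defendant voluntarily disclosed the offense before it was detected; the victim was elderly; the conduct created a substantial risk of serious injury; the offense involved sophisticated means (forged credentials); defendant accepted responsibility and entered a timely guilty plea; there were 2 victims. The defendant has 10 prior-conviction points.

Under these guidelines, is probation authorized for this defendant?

Base offense level for wire fraud: 3.
§1 applies: 3 − 1 = 2.
§2 applies: 2 + 1 = 3.
§3 applies: 3 − 3 = 0.
§4 does not apply.
§5 applies: 0 + 1 = 1.
§7 applies: 1 + 2 = 3.
§8 applies (level before this adjustment is 3 < 8, so +2): 3 + 2 = 5.
Final offense level: 5.
Criminal history: 10 prior points → Category IV (10+).
Level 5 falls in the 1-5 band.
Grid: Level 1-5 × Category IV = 40-64 weeks.
Probation check: level 5 ≤ 12 and category IV > II → not eligible.

No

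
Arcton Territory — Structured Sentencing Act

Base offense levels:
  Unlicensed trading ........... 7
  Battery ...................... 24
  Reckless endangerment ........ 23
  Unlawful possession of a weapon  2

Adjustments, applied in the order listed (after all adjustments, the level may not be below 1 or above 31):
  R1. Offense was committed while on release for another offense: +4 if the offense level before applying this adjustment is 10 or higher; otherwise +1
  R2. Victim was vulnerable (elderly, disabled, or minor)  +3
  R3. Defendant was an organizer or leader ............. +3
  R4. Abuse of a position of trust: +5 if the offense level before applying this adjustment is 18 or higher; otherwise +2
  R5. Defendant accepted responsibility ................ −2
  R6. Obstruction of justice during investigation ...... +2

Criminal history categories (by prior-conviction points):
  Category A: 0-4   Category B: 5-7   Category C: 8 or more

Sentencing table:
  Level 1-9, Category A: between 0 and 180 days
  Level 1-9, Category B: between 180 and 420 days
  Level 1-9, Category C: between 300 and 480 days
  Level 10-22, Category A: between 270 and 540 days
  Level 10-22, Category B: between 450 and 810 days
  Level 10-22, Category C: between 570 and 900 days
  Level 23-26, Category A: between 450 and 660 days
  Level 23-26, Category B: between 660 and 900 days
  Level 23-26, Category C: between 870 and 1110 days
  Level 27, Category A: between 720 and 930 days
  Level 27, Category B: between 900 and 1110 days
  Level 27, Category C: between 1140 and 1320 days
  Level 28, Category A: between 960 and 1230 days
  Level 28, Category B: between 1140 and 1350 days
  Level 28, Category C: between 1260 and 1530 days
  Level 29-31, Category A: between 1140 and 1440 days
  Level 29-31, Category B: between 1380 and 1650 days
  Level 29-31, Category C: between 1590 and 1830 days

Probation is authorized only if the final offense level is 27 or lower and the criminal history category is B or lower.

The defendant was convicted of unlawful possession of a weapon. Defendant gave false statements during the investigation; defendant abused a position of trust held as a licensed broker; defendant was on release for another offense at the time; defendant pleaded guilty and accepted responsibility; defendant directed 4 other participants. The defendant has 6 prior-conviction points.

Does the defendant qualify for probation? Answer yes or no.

Yes

Base offense level for unlawful possession of a weapon: 2.
R1 applies (level before this adjustment is 2 < 10, so +1): 2 + 1 = 3.
R2 does not apply.
R3 applies: 3 + 3 = 6.
R4 applies (level before this adjustment is 6 < 18, so +2): 6 + 2 = 8.
R5 applies: 8 − 2 = 6.
R6 applies: 6 + 2 = 8.
Final offense level: 8.
Criminal history: 6 prior points → Category B (5-7).
Level 8 falls in the 1-9 band.
Grid: Level 1-9 × Category B = 180-420 days.
Probation check: level 8 ≤ 27 and category B ≤ B → eligible.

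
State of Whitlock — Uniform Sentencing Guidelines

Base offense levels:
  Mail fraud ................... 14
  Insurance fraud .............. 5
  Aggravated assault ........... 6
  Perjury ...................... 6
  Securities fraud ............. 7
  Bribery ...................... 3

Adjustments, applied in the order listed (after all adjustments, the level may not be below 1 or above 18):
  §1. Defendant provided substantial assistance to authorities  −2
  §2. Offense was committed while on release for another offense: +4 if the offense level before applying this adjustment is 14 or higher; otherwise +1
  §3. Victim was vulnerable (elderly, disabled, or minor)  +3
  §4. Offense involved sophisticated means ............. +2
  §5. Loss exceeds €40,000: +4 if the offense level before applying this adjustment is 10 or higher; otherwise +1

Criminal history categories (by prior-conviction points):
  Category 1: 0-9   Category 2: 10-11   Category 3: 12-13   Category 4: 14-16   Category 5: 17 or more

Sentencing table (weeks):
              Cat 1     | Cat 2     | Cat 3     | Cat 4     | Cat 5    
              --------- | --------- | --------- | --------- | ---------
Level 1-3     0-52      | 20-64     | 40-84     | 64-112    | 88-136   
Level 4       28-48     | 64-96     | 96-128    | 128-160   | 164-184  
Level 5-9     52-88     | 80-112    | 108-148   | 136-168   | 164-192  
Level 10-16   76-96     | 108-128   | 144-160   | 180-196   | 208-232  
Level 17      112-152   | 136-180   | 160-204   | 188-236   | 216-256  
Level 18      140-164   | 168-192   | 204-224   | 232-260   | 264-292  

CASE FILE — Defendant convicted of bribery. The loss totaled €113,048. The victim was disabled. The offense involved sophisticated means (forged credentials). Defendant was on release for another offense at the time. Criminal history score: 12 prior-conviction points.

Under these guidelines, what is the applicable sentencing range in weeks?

144-160 weeks

Base offense level for bribery: 3.
§2 applies (level before this adjustment is 3 < 14, so +1): 3 + 1 = 4.
§3 applies: 4 + 3 = 7.
§4 applies: 7 + 2 = 9.
§5 applies (level before this adjustment is 9 < 10, so +1): 9 + 1 = 10.
Final offense level: 10.
Criminal history: 12 prior points → Category 3 (12-13).
Level 10 falls in the 10-16 band.
Grid: Level 10-16 × Category 3 = 144-160 weeks.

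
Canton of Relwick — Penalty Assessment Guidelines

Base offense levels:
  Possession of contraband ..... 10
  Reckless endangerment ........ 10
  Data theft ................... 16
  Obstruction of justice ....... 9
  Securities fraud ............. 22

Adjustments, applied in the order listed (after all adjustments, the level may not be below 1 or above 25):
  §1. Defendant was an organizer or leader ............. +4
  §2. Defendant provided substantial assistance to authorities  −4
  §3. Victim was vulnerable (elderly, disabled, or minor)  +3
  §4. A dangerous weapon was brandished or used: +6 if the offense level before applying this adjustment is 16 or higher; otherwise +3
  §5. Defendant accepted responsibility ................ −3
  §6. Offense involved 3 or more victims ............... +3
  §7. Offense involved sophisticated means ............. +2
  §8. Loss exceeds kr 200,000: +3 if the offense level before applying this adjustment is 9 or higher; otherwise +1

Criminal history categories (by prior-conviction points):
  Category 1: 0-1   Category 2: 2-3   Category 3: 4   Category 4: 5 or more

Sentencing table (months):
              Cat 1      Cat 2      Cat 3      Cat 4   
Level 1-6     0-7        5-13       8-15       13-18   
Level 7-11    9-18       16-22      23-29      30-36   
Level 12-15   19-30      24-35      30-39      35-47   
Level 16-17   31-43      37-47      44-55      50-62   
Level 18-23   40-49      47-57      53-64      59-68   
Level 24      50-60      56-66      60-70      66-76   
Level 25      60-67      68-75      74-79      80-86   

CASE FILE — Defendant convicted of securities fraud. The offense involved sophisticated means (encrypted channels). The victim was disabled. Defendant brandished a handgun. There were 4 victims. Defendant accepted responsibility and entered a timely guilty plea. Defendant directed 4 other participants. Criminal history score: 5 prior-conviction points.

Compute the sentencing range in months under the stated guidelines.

80-86 months

Base offense level for securities fraud: 22.
§1 applies: 22 + 4 = 26.
§2 does not apply.
§3 applies: 26 + 3 = 29.
§4 applies (level before this adjustment is 29 ≥ 16, so +6): 29 + 6 = 35.
§5 applies: 35 − 3 = 32.
§6 applies: 32 + 3 = 35.
§7 applies: 35 + 2 = 37.
§8 does not apply.
Level 37 exceeds the maximum of 25; capped at 25.
Final offense level: 25.
Criminal history: 5 prior points → Category 4 (5+).
Level 25 falls in the 25 band.
Grid: Level 25 × Category 4 = 80-86 months.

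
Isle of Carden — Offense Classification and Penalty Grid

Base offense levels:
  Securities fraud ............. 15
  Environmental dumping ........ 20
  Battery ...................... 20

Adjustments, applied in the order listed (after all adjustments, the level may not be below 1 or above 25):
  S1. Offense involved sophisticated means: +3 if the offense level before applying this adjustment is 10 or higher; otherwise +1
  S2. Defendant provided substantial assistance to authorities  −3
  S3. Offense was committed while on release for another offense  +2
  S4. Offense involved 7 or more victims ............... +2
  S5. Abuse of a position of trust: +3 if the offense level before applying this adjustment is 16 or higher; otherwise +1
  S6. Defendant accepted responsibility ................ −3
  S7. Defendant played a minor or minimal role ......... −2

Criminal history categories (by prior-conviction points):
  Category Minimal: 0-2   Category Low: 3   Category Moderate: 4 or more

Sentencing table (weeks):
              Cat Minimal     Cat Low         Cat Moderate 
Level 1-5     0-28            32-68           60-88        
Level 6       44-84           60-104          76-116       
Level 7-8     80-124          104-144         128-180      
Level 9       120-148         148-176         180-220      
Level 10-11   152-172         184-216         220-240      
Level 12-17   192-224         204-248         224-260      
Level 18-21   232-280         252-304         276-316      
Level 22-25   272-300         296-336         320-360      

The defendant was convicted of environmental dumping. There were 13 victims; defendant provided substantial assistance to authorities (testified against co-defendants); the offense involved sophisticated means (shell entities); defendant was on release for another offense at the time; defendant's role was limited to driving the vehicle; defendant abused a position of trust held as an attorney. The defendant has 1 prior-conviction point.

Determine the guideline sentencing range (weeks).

Base offense level for environmental dumping: 20.
S1 applies (level before this adjustment is 20 ≥ 10, so +3): 20 + 3 = 23.
S2 applies: 23 − 3 = 20.
S3 applies: 20 + 2 = 22.
S4 applies: 22 + 2 = 24.
S5 applies (level before this adjustment is 24 ≥ 16, so +3): 24 + 3 = 27.
S6 does not apply.
S7 applies: 27 − 2 = 25.
Final offense level: 25.
Criminal history: 1 prior point → Category Minimal (0-2).
Level 25 falls in the 22-25 band.
Grid: Level 22-25 × Category Minimal = 272-300 weeks.

272-300 weeks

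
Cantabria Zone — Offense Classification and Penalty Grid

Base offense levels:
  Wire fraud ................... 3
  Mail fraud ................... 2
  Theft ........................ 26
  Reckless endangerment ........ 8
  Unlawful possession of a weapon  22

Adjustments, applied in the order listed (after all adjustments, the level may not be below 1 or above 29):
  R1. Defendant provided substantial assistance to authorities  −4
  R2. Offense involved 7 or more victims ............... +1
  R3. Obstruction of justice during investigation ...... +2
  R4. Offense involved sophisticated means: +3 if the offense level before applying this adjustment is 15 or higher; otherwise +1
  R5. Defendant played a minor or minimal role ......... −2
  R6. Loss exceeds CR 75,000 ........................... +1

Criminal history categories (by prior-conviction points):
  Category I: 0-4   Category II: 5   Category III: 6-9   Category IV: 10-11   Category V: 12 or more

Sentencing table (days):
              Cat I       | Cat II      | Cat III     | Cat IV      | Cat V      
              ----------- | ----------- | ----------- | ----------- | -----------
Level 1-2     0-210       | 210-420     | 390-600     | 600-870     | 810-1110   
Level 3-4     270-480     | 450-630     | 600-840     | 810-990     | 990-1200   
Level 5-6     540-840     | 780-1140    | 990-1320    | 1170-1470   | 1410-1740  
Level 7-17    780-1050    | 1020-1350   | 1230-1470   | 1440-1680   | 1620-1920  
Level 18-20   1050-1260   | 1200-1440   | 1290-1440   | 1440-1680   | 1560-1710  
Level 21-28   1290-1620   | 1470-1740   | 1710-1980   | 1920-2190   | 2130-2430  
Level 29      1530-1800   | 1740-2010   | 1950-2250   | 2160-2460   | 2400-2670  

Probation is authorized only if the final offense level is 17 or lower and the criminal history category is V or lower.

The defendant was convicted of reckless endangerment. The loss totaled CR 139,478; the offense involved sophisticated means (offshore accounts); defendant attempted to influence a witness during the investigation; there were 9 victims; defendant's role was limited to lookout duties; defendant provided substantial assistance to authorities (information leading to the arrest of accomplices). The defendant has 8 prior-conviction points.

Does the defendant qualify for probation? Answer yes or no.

Base offense level for reckless endangerment: 8.
R1 applies: 8 − 4 = 4.
R2 applies: 4 + 1 = 5.
R3 applies: 5 + 2 = 7.
R4 applies (level before this adjustment is 7 < 15, so +1): 7 + 1 = 8.
R5 applies: 8 − 2 = 6.
R6 applies: 6 + 1 = 7.
Final offense level: 7.
Criminal history: 8 prior points → Category III (6-9).
Level 7 falls in the 7-17 band.
Grid: Level 7-17 × Category III = 1230-1470 days.
Probation check: level 7 ≤ 17 and category III ≤ V → eligible.

Yes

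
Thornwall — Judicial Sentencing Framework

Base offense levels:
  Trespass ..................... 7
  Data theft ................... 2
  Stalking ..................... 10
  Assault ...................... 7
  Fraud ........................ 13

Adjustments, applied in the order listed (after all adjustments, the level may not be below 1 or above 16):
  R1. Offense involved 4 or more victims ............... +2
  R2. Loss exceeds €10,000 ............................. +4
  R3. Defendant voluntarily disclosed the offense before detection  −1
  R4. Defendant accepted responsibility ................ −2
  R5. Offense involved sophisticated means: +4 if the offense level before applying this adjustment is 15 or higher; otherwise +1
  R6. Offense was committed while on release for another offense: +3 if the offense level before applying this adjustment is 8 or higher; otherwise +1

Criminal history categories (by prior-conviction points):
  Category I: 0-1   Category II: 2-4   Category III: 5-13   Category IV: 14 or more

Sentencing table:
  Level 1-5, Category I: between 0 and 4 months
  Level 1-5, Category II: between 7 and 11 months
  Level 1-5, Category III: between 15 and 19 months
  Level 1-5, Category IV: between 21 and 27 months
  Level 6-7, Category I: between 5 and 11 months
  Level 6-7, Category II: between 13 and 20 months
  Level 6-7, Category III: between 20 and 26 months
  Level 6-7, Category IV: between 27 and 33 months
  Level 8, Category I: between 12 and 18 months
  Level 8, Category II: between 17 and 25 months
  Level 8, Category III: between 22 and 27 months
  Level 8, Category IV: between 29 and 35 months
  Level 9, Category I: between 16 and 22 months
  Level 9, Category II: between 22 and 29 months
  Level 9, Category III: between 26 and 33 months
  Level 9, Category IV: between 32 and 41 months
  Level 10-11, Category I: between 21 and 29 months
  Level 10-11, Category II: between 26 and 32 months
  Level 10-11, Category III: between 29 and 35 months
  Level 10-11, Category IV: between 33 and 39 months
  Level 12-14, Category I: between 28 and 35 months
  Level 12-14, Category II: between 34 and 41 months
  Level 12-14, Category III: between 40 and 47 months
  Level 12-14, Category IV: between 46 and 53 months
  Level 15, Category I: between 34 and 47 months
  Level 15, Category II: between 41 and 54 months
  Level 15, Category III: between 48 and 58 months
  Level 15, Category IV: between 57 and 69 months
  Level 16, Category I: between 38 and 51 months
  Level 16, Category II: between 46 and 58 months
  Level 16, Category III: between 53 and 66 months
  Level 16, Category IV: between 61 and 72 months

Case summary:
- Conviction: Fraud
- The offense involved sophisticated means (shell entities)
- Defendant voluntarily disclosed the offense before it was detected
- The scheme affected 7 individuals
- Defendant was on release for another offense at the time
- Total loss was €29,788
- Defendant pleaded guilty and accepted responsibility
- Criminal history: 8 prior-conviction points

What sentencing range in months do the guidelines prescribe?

53-66 months

Base offense level for fraud: 13.
R1 applies: 13 + 2 = 15.
R2 applies: 15 + 4 = 19.
R3 applies: 19 − 1 = 18.
R4 applies: 18 − 2 = 16.
R5 applies (level before this adjustment is 16 ≥ 15, so +4): 16 + 4 = 20.
R6 applies (level before this adjustment is 20 ≥ 8, so +3): 20 + 3 = 23.
Level 23 exceeds the maximum of 16; capped at 16.
Final offense level: 16.
Criminal history: 8 prior points → Category III (5-13).
Level 16 falls in the 16 band.
Grid: Level 16 × Category III = 53-66 months.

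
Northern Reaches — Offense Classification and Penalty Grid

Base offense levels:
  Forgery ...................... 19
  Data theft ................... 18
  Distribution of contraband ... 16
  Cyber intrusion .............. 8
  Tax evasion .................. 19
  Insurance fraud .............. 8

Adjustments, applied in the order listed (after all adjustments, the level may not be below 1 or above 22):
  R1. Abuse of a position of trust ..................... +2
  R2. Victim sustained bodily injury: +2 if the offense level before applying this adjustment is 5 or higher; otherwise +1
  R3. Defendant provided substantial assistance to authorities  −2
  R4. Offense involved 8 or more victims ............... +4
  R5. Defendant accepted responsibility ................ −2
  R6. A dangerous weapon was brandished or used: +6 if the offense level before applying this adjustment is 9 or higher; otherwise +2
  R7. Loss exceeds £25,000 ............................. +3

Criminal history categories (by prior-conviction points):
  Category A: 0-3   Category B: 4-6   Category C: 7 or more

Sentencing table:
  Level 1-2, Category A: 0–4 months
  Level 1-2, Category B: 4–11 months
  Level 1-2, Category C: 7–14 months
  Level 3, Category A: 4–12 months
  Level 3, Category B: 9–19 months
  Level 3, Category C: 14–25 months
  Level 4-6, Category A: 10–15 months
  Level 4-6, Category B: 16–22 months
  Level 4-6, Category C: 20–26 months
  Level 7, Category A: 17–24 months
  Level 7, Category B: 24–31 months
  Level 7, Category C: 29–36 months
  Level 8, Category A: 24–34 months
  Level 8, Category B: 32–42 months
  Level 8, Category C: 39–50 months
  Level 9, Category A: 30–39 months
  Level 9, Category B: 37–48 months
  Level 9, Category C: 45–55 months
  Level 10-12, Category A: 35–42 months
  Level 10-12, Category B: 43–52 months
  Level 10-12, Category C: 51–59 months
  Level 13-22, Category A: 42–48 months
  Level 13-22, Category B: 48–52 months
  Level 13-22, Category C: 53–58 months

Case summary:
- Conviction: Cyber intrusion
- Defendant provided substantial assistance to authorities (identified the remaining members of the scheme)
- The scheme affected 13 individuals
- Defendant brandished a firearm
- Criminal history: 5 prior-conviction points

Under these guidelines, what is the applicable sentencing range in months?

Base offense level for cyber intrusion: 8.
R1 does not apply.
R3 applies: 8 − 2 = 6.
R4 applies: 6 + 4 = 10.
R5 does not apply.
R6 applies (level before this adjustment is 10 ≥ 9, so +6): 10 + 6 = 16.
Final offense level: 16.
Criminal history: 5 prior points → Category B (4-6).
Level 16 falls in the 13-22 band.
Grid: Level 13-22 × Category B = 48-52 months.

48-52 months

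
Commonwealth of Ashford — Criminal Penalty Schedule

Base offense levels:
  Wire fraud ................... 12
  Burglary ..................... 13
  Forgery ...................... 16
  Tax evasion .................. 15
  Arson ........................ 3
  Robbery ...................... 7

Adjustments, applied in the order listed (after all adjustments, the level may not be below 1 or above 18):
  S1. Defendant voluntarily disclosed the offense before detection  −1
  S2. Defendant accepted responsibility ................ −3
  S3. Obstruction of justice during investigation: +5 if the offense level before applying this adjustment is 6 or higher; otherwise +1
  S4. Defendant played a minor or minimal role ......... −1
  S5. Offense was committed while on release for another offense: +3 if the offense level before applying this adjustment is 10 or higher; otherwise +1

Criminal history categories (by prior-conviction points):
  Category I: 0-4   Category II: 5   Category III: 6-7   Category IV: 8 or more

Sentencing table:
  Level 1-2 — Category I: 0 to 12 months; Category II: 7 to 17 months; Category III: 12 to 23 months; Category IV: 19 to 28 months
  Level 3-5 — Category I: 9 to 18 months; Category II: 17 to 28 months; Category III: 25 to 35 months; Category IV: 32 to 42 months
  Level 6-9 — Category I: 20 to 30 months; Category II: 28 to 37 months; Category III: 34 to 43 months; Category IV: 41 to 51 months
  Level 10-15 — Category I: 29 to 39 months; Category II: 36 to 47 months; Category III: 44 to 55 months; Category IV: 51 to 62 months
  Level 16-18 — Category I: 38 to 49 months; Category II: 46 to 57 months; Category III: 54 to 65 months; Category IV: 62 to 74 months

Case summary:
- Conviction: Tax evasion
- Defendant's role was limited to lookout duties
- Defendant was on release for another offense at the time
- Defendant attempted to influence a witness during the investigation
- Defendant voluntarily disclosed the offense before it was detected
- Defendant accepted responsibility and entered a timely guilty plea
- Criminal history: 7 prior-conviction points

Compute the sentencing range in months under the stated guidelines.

54-65 months

Base offense level for tax evasion: 15.
S1 applies: 15 − 1 = 14.
S2 applies: 14 − 3 = 11.
S3 applies (level before this adjustment is 11 ≥ 6, so +5): 11 + 5 = 16.
S4 applies: 16 − 1 = 15.
S5 applies (level before this adjustment is 15 ≥ 10, so +3): 15 + 3 = 18.
Final offense level: 18.
Criminal history: 7 prior points → Category III (6-7).
Level 18 falls in the 16-18 band.
Grid: Level 16-18 × Category III = 54-65 months.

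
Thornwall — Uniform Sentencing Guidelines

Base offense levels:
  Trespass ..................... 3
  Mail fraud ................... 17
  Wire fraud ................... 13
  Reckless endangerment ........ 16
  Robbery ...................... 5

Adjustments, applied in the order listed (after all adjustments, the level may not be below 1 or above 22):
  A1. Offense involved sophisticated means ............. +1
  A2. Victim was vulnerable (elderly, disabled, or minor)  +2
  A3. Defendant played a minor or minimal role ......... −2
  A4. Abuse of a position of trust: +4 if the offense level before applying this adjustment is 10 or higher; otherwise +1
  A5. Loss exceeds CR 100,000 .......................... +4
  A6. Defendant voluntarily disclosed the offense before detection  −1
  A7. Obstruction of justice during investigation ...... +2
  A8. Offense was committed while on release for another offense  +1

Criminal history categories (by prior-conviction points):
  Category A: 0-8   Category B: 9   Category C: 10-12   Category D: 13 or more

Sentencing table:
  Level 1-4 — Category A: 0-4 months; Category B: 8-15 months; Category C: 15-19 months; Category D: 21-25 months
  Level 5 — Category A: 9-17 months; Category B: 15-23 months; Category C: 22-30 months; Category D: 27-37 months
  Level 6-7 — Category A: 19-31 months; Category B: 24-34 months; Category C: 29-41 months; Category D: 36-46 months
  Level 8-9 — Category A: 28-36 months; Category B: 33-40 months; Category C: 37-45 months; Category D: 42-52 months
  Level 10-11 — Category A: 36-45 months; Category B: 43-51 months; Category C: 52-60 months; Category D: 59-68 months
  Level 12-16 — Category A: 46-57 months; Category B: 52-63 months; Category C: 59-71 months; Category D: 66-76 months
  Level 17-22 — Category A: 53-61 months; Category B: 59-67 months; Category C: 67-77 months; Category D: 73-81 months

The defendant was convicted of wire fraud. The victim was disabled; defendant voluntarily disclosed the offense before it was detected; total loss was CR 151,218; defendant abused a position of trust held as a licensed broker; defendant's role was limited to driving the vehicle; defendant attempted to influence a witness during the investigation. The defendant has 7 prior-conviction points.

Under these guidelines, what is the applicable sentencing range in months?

53-61 months

Base offense level for wire fraud: 13.
A1 does not apply.
A2 applies: 13 + 2 = 15.
A3 applies: 15 − 2 = 13.
A4 applies (level before this adjustment is 13 ≥ 10, so +4): 13 + 4 = 17.
A5 applies: 17 + 4 = 21.
A6 applies: 21 − 1 = 20.
A7 applies: 20 + 2 = 22.
A8 does not apply.
Final offense level: 22.
Criminal history: 7 prior points → Category A (0-8).
Level 22 falls in the 17-22 band.
Grid: Level 17-22 × Category A = 53-61 months.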